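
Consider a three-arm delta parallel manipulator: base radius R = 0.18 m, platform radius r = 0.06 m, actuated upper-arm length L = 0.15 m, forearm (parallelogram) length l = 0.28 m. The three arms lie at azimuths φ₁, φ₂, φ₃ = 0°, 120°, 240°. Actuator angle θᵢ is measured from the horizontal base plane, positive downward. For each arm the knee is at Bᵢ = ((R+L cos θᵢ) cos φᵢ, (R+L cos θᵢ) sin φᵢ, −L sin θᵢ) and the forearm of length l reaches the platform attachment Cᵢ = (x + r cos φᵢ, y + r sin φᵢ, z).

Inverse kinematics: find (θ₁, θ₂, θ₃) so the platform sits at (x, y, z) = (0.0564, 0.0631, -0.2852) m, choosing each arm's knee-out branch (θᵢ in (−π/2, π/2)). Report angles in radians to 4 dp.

arm 1 (φ=0.0°): x'=0.0564, y'=0.0631
  e−x'=0.0636;  (l²−L²−(e−x')²−y'²−z²)/2L = -0.1116
  γ=atan2(-0.2852,0.0636)=-1.3514;  ψ=arccos(-0.3818)=1.9625;  θ1=γ+ψ≈0.6111
arm 2 (φ=120.0°): x'=0.0264, y'=-0.0804
  A=0.0936, B=-0.2852, C=(l²−L²−A²−y'²−z²)/(2L)=-0.1355
  √(A²+B²)=0.3002;  θ2 = -1.2538+2.0392 ≈ 0.7854
rotate P by −φ3: (-0.0828, 0.0173, -0.2852)
  A=0.2028, B=-0.2852, C=(l²−L²−A²−y'²−z²)/(2L)=-0.2229
  γ=atan2(-0.2852,0.2028)=-0.9526;  ψ=arccos(-0.6370)=2.2614;  θ3=γ+ψ≈1.3089

θ₁ = 0.6111, θ₂ = 0.7854, θ₃ = 1.3089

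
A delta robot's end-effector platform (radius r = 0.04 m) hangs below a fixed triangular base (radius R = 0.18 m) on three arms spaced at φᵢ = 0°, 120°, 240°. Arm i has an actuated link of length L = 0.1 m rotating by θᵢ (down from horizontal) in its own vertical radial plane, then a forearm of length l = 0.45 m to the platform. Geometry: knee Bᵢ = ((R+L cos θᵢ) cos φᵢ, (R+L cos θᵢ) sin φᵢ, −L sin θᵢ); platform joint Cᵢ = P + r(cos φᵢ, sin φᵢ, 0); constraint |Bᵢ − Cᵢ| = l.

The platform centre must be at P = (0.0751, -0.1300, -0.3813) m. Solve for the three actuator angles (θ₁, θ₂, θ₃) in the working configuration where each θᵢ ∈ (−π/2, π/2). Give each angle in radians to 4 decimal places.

rotate P by −φ1: (0.0751, -0.1300, -0.3813)
  A=0.0649, B=-0.3813, C=(l²−L²−A²−y'²−z²)/(2L)=0.1300
  θ1 = atan2(B,A) + arccos(C/0.3868) = -0.1742
φ2=120.0° → target in arm frame (-0.1501, 0.0000)
  A=0.2901, B=-0.3813, C=(l²−L²−A²−y'²−z²)/(2L)=-0.1853
  θ2 = atan2(B,A) + arccos(C/0.4791) = 1.0476
rotate P by −φ3: (0.0750, 0.1300, -0.3813)
  A cos θ + B sin θ = C:  0.0650·cos θ + -0.3813·sin θ = 0.1299
  √(A²+B²)=0.3868;  θ3 = -1.4020+1.2283 ≈ -0.1737

θ₁ = -0.1742, θ₂ = 1.0476, θ₃ = -0.1737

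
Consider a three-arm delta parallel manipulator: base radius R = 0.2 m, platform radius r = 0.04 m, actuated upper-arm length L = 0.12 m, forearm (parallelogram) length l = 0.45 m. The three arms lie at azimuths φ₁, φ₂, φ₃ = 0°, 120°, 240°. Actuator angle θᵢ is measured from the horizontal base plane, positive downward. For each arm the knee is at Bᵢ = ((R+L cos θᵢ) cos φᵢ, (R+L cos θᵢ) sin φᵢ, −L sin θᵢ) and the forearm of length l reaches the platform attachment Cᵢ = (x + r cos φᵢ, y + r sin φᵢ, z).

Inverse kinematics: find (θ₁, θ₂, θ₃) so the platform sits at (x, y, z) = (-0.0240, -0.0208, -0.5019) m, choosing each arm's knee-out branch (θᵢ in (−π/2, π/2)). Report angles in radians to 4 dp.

φ1=0.0° → target in arm frame (-0.0240, -0.0208)
  A cos θ + B sin θ = C:  0.1840·cos θ + -0.5019·sin θ = -0.4087
  √(A²+B²)=0.5346;  θ1 = -1.2194+2.4412 ≈ 1.2218
arm 2 (φ=120.0°): x'=-0.0060, y'=0.0312
  A=0.1660, B=-0.5019, C=(l²−L²−A²−y'²−z²)/(2L)=-0.3847
  √(A²+B²)=0.5286;  θ2 = -1.2514+2.3859 ≈ 1.1345
arm 3 (φ=240.0°): x'=0.0300, y'=-0.0104
  A cos θ + B sin θ = C:  0.1300·cos θ + -0.5019·sin θ = -0.3367
  √(A²+B²)=0.5185;  θ3 = -1.3174+2.2776 ≈ 0.9602

θ₁ = 1.2218, θ₂ = 1.1345, θ₃ = 0.9602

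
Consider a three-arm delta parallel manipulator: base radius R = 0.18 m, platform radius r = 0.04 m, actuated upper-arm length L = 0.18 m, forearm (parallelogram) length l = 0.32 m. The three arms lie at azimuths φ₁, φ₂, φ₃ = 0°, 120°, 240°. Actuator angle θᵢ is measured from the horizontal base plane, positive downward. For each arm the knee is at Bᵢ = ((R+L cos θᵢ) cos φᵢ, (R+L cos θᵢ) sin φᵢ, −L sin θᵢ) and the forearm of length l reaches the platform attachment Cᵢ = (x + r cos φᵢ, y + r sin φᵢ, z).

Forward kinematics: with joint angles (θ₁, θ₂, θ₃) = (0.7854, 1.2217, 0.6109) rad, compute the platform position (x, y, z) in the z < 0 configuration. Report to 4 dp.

(0.0231, -0.0802, -0.3179)

φ1=0.0°: virtual centre (0.2673, 0.0000, -0.1273), radius l
arm 2 at φ=120.0°: (R−r)+L cos θ2 = 0.2016;  O2 = (-0.1008, 0.1746, -0.1691)
arm 3 at φ=240.0°: (R−r)+L cos θ3 = 0.2874;  O3 = (-0.1437, -0.2489, -0.1032)
eliminate P² terms by subtracting sphere 1 from 2 and 3
[-0.7361 0.3491 -0.0837]·P = -0.0184;  [-0.8220 -0.4979 0.0481]·P = 0.0056
Cramer: x(z) = 0.0110-0.0381z;  y(z) = -0.0295+0.1595z
quadratic in z: (1.0269)z²+(0.2647)z+(-0.0197)=0, √Δ=0.3883 → z ∈ {-0.3179, 0.0602}; z = -0.3179 (taking z<0)
x = 0.0231, y = -0.0802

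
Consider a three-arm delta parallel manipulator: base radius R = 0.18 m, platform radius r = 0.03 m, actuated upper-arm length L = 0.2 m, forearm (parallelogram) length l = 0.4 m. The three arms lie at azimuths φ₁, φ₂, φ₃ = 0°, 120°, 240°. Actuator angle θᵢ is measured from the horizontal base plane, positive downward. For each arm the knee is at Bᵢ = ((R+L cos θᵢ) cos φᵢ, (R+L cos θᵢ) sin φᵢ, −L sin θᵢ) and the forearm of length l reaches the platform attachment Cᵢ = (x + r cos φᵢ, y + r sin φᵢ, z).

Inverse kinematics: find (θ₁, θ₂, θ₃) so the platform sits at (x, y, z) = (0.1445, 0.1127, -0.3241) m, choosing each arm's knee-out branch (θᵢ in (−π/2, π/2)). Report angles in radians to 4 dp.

arm 1 (φ=0.0°): x'=0.1445, y'=0.1127
  A=0.0055, B=-0.3241, C=(l²−L²−A²−y'²−z²)/(2L)=0.0056
  θ1 = atan2(B,A) + arccos(C/0.3241) = -0.0002
rotate P by −φ2: (0.0254, -0.1815, -0.3241)
  A=0.1246, B=-0.3241, C=(l²−L²−A²−y'²−z²)/(2L)=-0.0838
  θ2 = atan2(B,A) + arccos(C/0.3472) = 0.6109
arm 3 (φ=240.0°): x'=-0.1699, y'=0.0688
  A cos θ + B sin θ = C:  0.3199·cos θ + -0.3241·sin θ = -0.2302
  θ3 = atan2(B,A) + arccos(C/0.4554) = 1.3088

θ₁ = -0.0002, θ₂ = 0.6109, θ₃ = 1.3088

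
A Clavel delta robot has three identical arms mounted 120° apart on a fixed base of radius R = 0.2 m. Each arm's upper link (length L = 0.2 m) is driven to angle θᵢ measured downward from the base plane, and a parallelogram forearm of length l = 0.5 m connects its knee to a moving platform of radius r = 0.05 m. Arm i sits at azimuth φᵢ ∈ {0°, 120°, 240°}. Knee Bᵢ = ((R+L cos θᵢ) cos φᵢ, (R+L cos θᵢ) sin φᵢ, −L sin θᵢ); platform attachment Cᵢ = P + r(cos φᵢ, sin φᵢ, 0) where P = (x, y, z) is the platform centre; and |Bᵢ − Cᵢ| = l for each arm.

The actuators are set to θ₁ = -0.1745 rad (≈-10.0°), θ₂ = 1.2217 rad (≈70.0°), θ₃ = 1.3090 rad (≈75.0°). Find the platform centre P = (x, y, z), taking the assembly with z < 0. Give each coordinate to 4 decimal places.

(0.2748, 0.0198, -0.4597)

φ1=0.0°: virtual centre (0.3470, 0.0000, 0.0347), radius l
O2 = (0.2184·cos120.0°, 0.2184·sin120.0°, -0.1879) = (-0.1092, 0.1891, -0.1879)
φ3=240.0°: virtual centre (-0.1009, -0.1747, -0.1932), radius l
eliminate P² terms by subtracting sphere 1 from 2 and 3
[-0.9123 0.3783 -0.4453]·P = -0.0386;  [-0.8957 -0.3495 -0.4558]·P = -0.0436
Cramer: x(z) = 0.0455-0.4988z;  y(z) = 0.0079-0.0258z
sphere 1 gives Az²+Bz+C=0 with A=1.2495, B=0.2308, C=-0.1579;  B²−4AC=0.8424;  roots -0.4597, 0.2749;  negative root z = -0.4597
x = 0.2748, y = 0.0198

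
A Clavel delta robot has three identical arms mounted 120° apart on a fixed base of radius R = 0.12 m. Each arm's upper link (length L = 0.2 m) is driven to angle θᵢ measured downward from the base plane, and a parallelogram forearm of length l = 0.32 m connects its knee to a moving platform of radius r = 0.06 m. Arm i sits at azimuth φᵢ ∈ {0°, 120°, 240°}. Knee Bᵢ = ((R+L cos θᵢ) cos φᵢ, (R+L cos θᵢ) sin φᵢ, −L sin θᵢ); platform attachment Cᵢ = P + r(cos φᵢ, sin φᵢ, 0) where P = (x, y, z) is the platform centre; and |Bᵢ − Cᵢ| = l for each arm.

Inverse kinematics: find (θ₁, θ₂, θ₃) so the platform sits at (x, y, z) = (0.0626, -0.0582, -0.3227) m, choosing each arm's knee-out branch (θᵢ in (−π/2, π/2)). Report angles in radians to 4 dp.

θ₁ = 0.3491, θ₂ = 0.8727, θ₃ = 0.5234

arm 1 (φ=0.0°): x'=0.0626, y'=-0.0582
  A cos θ + B sin θ = C:  -0.0026·cos θ + -0.3227·sin θ = -0.1128
  θ1 = atan2(B,A) + arccos(C/0.3227) = 0.3491
φ2=120.0° → target in arm frame (-0.0817, -0.0251)
  A cos θ + B sin θ = C:  0.1417·cos θ + -0.3227·sin θ = -0.1561
  θ2 = atan2(B,A) + arccos(C/0.3524) = 0.8727
arm 3 (φ=240.0°): x'=0.0191, y'=0.0833
  A=0.0409, B=-0.3227, C=(l²−L²−A²−y'²−z²)/(2L)=-0.1259
  √(A²+B²)=0.3253;  θ3 = -1.4447+1.9681 ≈ 0.5234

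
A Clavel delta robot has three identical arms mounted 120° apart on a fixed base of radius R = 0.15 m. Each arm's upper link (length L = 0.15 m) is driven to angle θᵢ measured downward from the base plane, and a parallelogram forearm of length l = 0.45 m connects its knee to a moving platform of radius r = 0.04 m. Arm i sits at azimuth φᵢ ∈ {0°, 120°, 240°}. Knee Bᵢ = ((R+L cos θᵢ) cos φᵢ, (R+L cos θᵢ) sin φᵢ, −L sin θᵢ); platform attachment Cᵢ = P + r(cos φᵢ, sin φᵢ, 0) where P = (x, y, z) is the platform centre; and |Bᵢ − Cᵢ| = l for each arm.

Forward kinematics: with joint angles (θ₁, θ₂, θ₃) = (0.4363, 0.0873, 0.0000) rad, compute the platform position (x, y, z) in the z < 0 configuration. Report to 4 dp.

arm 1 at φ=0.0°: e+L cos θ1 = 0.2459;  centre 1 = (0.2459, 0.0000, -0.0634)
centre 2 = (0.2594·cos120.0°, 0.2594·sin120.0°, -0.0131) = (-0.1297, 0.2247, -0.0131)
φ3=240.0°: virtual centre (-0.1300, -0.2252, 0.0000), radius l
subtract pairs → two planes through P
plane₁₂: -0.7513x+0.4493y+0.1006z = 0.0030
Cramer: x(z) = -0.0040+0.1513z;  y(z) = -0.0001+0.0290z
into |P−centre ₁|² = l²: 1.0237z² + 0.0511z + -0.1360 = 0;  Δ = 0.5595;  z = -0.3903 or 0.3403 → z<0 root = -0.3903
x = -0.0631, y = -0.0114

(-0.0631, -0.0114, -0.3903)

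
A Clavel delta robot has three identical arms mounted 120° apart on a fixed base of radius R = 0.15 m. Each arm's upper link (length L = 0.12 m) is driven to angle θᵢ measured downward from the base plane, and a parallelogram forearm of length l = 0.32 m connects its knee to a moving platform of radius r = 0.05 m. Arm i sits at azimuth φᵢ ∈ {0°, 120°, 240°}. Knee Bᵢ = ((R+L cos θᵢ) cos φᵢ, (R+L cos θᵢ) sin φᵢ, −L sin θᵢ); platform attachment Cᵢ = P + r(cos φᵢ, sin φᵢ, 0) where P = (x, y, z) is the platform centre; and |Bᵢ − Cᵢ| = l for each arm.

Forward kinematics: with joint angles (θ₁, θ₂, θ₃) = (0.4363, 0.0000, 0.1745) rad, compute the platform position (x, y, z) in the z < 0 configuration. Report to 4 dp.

φ1=0.0°: virtual centre (0.2088, 0.0000, -0.0507), radius l
arm 2 at φ=120.0°: (R−r)+L cos θ2 = 0.2200;  centre 2 = (-0.1100, 0.1905, 0.0000)
centre 3 = (0.2182·cos240.0°, 0.2182·sin240.0°, -0.0208) = (-0.1091, -0.1889, -0.0208)
|centre ₂|²−|centre ₁|² = 0.0022;  |centre ₃|²−|centre ₁|² = 0.0019
plane₁₂: -0.6375x+0.3811y+0.1014z = 0.0022
Cramer: x(z) = -0.0032+0.1265z;  y(z) = 0.0005-0.0546z
into |P−centre ₁|² = l²: 1.0190z² + 0.0478z + -0.0549 = 0;  Δ = 0.2260;  z = -0.2567 or 0.2098 → z<0 root = -0.2567
x = -0.0357, y = 0.0145

(-0.0357, 0.0145, -0.2567)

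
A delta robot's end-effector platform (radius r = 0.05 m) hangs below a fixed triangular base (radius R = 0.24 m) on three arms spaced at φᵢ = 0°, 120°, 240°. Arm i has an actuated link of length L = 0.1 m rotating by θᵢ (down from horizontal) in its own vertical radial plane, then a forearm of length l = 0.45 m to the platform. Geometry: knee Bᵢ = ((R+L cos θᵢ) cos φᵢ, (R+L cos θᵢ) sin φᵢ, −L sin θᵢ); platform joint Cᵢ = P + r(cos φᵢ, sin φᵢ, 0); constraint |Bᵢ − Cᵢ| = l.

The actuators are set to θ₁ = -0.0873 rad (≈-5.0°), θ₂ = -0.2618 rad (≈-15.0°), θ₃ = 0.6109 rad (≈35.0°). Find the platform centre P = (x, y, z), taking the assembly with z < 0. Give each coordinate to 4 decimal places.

φ1=0.0°: virtual centre (0.2896, 0.0000, 0.0087), radius l
centre 2 = (0.2866·cos120.0°, 0.2866·sin120.0°, 0.0259) = (-0.1433, 0.2482, 0.0259)
arm 3 at φ=240.0°: e+L cos θ3 = 0.2719;  centre 3 = (-0.1360, -0.2355, -0.0574)
|centre ₂|²−|centre ₁|² = -0.0012;  |centre ₃|²−|centre ₁|² = -0.0067
[-0.8658 0.4964 0.0343]·P = -0.0012;  [-0.8512 -0.4710 -0.1322]·P = -0.0067
det = 0.8303;  x = 0.0047+-0.0595z,  y = 0.0058+-0.1730z
sphere 1 gives Az²+Bz+C=0 with A=1.0335, B=0.0145, C=-0.1212;  B²−4AC=0.5012;  roots -0.3495, 0.3355;  negative root z = -0.3495
x = 0.0255, y = 0.0663

(0.0255, 0.0663, -0.3495)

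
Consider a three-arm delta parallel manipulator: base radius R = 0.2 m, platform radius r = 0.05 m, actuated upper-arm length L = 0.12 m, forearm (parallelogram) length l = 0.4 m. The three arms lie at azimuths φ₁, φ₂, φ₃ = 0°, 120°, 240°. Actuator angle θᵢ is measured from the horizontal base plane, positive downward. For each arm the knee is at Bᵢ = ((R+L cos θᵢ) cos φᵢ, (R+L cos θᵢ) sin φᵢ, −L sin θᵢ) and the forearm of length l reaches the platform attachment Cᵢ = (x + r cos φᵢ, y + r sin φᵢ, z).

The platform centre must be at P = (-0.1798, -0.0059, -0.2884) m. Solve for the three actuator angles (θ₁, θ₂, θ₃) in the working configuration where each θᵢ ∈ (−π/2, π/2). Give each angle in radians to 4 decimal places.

arm 1 (φ=0.0°): x'=-0.1798, y'=-0.0059
  A cos θ + B sin θ = C:  0.3298·cos θ + -0.2884·sin θ = -0.1932
  γ=atan2(-0.2884,0.3298)=-0.7185;  ψ=arccos(-0.4411)=2.0276;  θ1=γ+ψ≈1.3091
φ2=120.0° → target in arm frame (0.0848, 0.1587)
  A=0.0652, B=-0.2884, C=(l²−L²−A²−y'²−z²)/(2L)=0.1375
  θ2 = atan2(B,A) + arccos(C/0.2957) = -0.2613
rotate P by −φ3: (0.0950, -0.1528, -0.2884)
  e−x'=0.0550;  (l²−L²−(e−x')²−y'²−z²)/2L = 0.1503
  √(A²+B²)=0.2936;  θ3 = -1.3824+1.0335 ≈ -0.3489

θ₁ = 1.3091, θ₂ = -0.2613, θ₃ = -0.3489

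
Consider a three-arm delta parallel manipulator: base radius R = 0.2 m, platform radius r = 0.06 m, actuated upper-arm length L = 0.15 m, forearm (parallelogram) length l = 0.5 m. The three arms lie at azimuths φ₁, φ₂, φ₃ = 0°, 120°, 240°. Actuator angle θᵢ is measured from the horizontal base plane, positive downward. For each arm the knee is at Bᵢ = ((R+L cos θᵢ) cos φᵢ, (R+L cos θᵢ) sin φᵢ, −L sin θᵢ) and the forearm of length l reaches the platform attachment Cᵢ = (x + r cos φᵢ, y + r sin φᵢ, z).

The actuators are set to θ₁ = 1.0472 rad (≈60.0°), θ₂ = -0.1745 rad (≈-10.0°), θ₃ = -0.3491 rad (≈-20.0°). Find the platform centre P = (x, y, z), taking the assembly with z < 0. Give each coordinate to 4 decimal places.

(-0.2115, -0.0195, -0.3902)

arm 1 at φ=0.0°: e+L cos θ1 = 0.2150;  centre 1 = (0.2150, 0.0000, -0.1299)
arm 2 at φ=120.0°: e+L cos θ2 = 0.2877;  centre 2 = (-0.1439, 0.2492, 0.0260)
φ3=240.0°: virtual centre (-0.1405, -0.2433, 0.0513), radius l
|centre ₂|²−|centre ₁|² = 0.0204;  |centre ₃|²−|centre ₁|² = 0.0185
plane₁₂: -0.7177x+0.4983y+0.3119z = 0.0204
det = 0.7036;  x = -0.0272+0.4724z,  y = 0.0017+0.0545z
quadratic in z: (1.2262)z²+(0.0312)z+(-0.1745)=0, √Δ=0.9256 → z ∈ {-0.3902, 0.3647}; z = -0.3902 (taking z<0)
x = -0.2115, y = -0.0195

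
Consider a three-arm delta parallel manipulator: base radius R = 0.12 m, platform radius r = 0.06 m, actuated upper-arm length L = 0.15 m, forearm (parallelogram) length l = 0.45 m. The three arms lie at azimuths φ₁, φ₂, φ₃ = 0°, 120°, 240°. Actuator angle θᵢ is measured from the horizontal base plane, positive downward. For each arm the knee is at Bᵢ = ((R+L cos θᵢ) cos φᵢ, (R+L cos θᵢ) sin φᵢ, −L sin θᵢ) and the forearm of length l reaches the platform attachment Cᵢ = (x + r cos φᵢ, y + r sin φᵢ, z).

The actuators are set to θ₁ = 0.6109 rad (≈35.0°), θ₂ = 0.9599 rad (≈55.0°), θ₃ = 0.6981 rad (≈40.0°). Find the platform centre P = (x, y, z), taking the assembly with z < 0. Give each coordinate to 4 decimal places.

(0.0539, -0.0579, -0.5133)

arm 1 at φ=0.0°: ρ1 = 0.1829;  S1 = (0.1829, 0.0000, -0.0860)
φ2=120.0°: virtual centre (-0.0730, 0.1265, -0.1229), radius l
arm 3 at φ=240.0°: ρ3 = 0.1749;  S3 = (-0.0875, -0.1515, -0.0964)
subtract pairs → two planes through P
plane₁₂: -0.5118x+0.2529y+-0.0737z = -0.0044
det = 0.2918;  x = 0.0054+-0.0945z,  y = -0.0065+0.1001z
sphere 1 gives Az²+Bz+C=0 with A=1.0189, B=0.2043, C=-0.1636;  B²−4AC=0.7084;  roots -0.5133, 0.3128;  negative root z = -0.5133
x = 0.0539, y = -0.0579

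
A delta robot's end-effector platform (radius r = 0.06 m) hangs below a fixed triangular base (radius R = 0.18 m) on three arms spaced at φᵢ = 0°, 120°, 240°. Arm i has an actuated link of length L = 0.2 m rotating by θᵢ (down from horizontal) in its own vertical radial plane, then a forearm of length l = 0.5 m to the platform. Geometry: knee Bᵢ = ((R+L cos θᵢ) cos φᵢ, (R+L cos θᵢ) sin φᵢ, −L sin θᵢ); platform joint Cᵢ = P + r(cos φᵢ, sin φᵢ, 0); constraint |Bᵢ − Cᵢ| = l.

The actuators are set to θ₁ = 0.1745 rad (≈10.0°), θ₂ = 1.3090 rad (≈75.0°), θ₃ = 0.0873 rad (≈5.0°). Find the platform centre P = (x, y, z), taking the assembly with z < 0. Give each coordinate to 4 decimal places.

O1 = (0.3170·cos0.0°, 0.3170·sin0.0°, -0.0347) = (0.3170, 0.0000, -0.0347)
arm 2 at φ=120.0°: e+L cos θ2 = 0.1718;  O2 = (-0.0859, 0.1488, -0.1932)
φ3=240.0°: virtual centre (-0.1596, -0.2765, -0.0174), radius l
subtract pairs → two planes through P
[-0.8057 0.2975 -0.3169]·P = -0.0348;  [-0.9532 -0.5529 0.0346]·P = 0.0005
Cramer: x(z) = 0.0262-0.2263z;  y(z) = -0.0462+0.4525z
into |P−O₁|² = l²: 1.2560z² + 0.1592z + -0.1621 = 0;  Δ = 0.8399;  z = -0.4282 or 0.3014 → z<0 root = -0.4282
x = 0.1231, y = -0.2400

(0.1231, -0.2400, -0.4282)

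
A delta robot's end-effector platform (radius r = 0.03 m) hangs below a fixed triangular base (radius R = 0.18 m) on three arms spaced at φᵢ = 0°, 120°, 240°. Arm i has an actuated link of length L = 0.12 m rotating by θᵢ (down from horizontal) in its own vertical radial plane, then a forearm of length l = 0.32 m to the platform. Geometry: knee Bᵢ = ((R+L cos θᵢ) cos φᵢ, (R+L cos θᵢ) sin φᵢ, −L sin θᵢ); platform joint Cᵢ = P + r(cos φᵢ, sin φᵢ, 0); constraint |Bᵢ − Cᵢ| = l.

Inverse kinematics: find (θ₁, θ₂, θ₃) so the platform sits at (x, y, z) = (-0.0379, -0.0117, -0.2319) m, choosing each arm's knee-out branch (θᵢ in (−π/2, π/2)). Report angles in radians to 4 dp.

θ₁ = 0.6980, θ₂ = 0.3492, θ₃ = 0.1752

arm 1 (φ=0.0°): x'=-0.0379, y'=-0.0117
  A cos θ + B sin θ = C:  0.1879·cos θ + -0.2319·sin θ = -0.0051
  √(A²+B²)=0.2985;  θ1 = -0.8898+1.5878 ≈ 0.6980
arm 2 (φ=120.0°): x'=0.0088, y'=0.0387
  e−x'=0.1412;  (l²−L²−(e−x')²−y'²−z²)/2L = 0.0533
  √(A²+B²)=0.2715;  θ2 = -1.0239+1.3732 ≈ 0.3492
arm 3 (φ=240.0°): x'=0.0291, y'=-0.0270
  A cos θ + B sin θ = C:  0.1209·cos θ + -0.2319·sin θ = 0.0786
  √(A²+B²)=0.2615;  θ3 = -1.0902+1.2654 ≈ 0.1752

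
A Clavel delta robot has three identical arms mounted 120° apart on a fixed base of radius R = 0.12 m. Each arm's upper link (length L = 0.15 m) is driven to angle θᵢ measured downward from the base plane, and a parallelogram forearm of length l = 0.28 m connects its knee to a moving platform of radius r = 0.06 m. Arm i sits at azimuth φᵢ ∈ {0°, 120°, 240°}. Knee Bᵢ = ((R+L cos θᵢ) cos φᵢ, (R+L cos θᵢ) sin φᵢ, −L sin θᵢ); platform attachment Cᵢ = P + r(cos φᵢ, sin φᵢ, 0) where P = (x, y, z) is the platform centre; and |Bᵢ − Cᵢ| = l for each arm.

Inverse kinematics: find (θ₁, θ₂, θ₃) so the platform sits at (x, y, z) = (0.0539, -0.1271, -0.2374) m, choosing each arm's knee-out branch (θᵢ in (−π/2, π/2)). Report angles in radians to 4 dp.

arm 1 (φ=0.0°): x'=0.0539, y'=-0.1271
  e−x'=0.0061;  (l²−L²−(e−x')²−y'²−z²)/2L = -0.0555
  γ=atan2(-0.2374,0.0061)=-1.5451;  ψ=arccos(-0.2337)=1.8067;  θ1=γ+ψ≈0.2616
arm 2 (φ=120.0°): x'=-0.1370, y'=0.0169
  A=0.1970, B=-0.2374, C=(l²−L²−A²−y'²−z²)/(2L)=-0.1319
  γ=atan2(-0.2374,0.1970)=-0.8781;  ψ=arccos(-0.4274)=2.0125;  θ2=γ+ψ≈1.1344
φ3=240.0° → target in arm frame (0.0831, 0.1102)
  e−x'=-0.0231;  (l²−L²−(e−x')²−y'²−z²)/2L = -0.0438
  √(A²+B²)=0.2385;  θ3 = -1.6679+1.7555 ≈ 0.0876

θ₁ = 0.2616, θ₂ = 1.1344, θ₃ = 0.0876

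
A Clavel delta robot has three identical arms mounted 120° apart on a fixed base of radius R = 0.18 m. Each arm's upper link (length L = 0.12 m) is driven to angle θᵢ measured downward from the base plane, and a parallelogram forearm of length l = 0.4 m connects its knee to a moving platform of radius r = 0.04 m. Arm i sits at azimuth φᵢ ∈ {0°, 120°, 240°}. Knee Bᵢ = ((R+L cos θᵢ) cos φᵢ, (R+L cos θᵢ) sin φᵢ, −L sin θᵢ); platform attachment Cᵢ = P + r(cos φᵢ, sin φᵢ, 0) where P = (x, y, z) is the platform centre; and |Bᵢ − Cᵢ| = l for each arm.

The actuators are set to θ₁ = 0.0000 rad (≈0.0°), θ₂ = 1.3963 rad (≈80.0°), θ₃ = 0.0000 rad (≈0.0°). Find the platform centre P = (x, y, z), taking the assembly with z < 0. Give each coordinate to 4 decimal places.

S1 = (0.2600·cos0.0°, 0.2600·sin0.0°, 0.0000) = (0.2600, 0.0000, 0.0000)
φ2=120.0°: virtual centre (-0.0804, 0.1393, -0.1182), radius l
φ3=240.0°: virtual centre (-0.1300, -0.2252, 0.0000), radius l
|S₂|²−|S₁|² = -0.0278;  |S₃|²−|S₁|² = 0.0000
linear system: -0.6808x+0.2786y = -0.0278−-0.2364z; -0.7800x+-0.4503y = 0.0000−0.0000z
det = 0.5239;  x = 0.0239+-0.2032z,  y = -0.0413+0.3519z
sphere 1 gives Az²+Bz+C=0 with A=1.1651, B=0.0669, C=-0.1025;  B²−4AC=0.4823;  roots -0.3267, 0.2693;  negative root z = -0.3267
x = 0.0902, y = -0.1563

(0.0902, -0.1563, -0.3267)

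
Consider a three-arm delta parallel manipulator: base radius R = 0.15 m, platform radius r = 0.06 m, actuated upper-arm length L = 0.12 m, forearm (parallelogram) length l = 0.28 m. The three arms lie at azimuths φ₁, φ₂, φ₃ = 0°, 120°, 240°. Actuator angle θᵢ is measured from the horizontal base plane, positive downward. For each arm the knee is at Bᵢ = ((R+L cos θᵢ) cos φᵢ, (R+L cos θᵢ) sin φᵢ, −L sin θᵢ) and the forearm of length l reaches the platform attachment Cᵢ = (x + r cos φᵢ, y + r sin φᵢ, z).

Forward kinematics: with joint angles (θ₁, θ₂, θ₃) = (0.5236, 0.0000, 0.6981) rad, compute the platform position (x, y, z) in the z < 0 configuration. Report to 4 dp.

arm 1 at φ=0.0°: e+L cos θ1 = 0.1939;  S1 = (0.1939, 0.0000, -0.0600)
arm 2 at φ=120.0°: e+L cos θ2 = 0.2100;  S2 = (-0.1050, 0.1819, 0.0000)
arm 3 at φ=240.0°: e+L cos θ3 = 0.1819;  S3 = (-0.0910, -0.1576, -0.0771)
subtract pairs → two planes through P
linear system: -0.5978x+0.3637y = 0.0029−0.1200z; -0.5698x+-0.3151y = -0.0022−-0.0343z
Cramer: x(z) = -0.0003+0.0641z;  y(z) = 0.0074-0.2246z
quadratic in z: (1.0545)z²+(0.0918)z+(-0.0370)=0, √Δ=0.4057 → z ∈ {-0.2358, 0.1488}; z = -0.2358 (taking z<0)
x = -0.0154, y = 0.0604

(-0.0154, 0.0604, -0.2358)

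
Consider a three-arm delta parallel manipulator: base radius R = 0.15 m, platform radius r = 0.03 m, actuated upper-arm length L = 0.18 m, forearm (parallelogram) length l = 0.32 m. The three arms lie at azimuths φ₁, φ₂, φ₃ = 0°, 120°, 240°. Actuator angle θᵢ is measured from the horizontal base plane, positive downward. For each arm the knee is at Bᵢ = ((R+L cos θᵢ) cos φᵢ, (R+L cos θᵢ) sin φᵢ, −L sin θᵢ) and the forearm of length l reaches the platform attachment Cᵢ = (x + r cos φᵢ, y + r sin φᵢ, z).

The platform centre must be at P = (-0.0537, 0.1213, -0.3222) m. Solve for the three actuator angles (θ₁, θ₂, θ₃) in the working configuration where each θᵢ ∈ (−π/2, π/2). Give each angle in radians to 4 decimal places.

θ₁ = 1.1345, θ₂ = 0.2618, θ₃ = 1.2216

rotate P by −φ1: (-0.0537, 0.1213, -0.3222)
  A=0.1737, B=-0.3222, C=(l²−L²−A²−y'²−z²)/(2L)=-0.2186
  θ1 = atan2(B,A) + arccos(C/0.3660) = 1.1345
φ2=120.0° → target in arm frame (0.1319, -0.0141)
  A=-0.0119, B=-0.3222, C=(l²−L²−A²−y'²−z²)/(2L)=-0.0949
  √(A²+B²)=0.3224;  θ2 = -1.6077+1.8695 ≈ 0.2618
φ3=240.0° → target in arm frame (-0.0782, -0.1072)
  A cos θ + B sin θ = C:  0.1982·cos θ + -0.3222·sin θ = -0.2349
  θ3 = atan2(B,A) + arccos(C/0.3783) = 1.2216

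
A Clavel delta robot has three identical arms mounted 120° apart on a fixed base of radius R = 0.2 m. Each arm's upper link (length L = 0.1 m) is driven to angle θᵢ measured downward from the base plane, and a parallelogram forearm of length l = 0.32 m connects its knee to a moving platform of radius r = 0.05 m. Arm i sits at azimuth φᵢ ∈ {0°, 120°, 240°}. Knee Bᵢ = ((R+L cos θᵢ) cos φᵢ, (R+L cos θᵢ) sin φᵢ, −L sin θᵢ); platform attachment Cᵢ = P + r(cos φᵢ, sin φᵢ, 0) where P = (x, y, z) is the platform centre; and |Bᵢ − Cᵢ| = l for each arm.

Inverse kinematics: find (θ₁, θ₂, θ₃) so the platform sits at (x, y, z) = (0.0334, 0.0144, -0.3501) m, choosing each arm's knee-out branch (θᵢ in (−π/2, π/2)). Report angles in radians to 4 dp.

φ1=0.0° → target in arm frame (0.0334, 0.0144)
  A cos θ + B sin θ = C:  0.1166·cos θ + -0.3501·sin θ = -0.2199
  γ=atan2(-0.3501,0.1166)=-1.2493;  ψ=arccos(-0.5958)=2.2091;  θ1=γ+ψ≈0.9598
arm 2 (φ=120.0°): x'=-0.0042, y'=-0.0361
  e−x'=0.1542;  (l²−L²−(e−x')²−y'²−z²)/2L = -0.2763
  √(A²+B²)=0.3826;  θ2 = -1.1558+2.3778 ≈ 1.2220
rotate P by −φ3: (-0.0292, 0.0217, -0.3501)
  A cos θ + B sin θ = C:  0.1792·cos θ + -0.3501·sin θ = -0.3137
  √(A²+B²)=0.3933;  θ3 = -1.0978+2.4943 ≈ 1.3965

θ₁ = 0.9598, θ₂ = 1.2220, θ₃ = 1.3965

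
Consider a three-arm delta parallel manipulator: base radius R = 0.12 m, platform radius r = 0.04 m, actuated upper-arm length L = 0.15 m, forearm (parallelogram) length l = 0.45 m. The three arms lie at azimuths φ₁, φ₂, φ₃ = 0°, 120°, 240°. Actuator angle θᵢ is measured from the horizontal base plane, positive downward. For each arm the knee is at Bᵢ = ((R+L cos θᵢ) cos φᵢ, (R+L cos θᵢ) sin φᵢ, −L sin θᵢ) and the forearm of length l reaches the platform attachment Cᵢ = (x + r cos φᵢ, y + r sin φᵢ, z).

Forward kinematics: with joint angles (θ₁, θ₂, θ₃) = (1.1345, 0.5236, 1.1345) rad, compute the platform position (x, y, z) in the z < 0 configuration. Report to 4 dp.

(-0.0655, 0.1135, -0.5180)

O1 = (0.1434·cos0.0°, 0.1434·sin0.0°, -0.1359) = (0.1434, 0.0000, -0.1359)
arm 2 at φ=120.0°: (R−r)+L cos θ2 = 0.2099;  O2 = (-0.1050, 0.1818, -0.0750)
φ3=240.0°: virtual centre (-0.0717, -0.1242, -0.1359), radius l
|O₂|²−|O₁|² = 0.0106;  |O₃|²−|O₁|² = 0.0000
plane₁₂: -0.4967x+0.3636y+0.1219z = 0.0106
Cramer: x(z) = -0.0094+0.1082z;  y(z) = 0.0164-0.1874z
quadratic in z: (1.0468)z²+(0.2327)z+(-0.1604)=0, √Δ=0.8519 → z ∈ {-0.5180, 0.2958}; z = -0.5180 (taking z<0)
x = -0.0655, y = 0.1135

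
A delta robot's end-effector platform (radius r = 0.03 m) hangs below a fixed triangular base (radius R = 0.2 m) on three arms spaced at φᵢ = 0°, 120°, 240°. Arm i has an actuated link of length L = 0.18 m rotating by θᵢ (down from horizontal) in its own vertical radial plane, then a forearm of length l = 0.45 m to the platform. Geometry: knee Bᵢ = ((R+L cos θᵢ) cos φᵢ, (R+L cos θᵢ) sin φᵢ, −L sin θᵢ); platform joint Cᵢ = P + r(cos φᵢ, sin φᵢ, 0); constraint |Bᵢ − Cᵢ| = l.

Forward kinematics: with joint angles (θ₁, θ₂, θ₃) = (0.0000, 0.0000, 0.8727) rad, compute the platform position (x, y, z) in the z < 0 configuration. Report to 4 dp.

(0.0610, 0.1057, -0.3284)

arm 1 at φ=0.0°: ρ1 = 0.3500;  centre 1 = (0.3500, 0.0000, 0.0000)
φ2=120.0°: virtual centre (-0.1750, 0.3031, 0.0000), radius l
φ3=240.0°: virtual centre (-0.1428, -0.2474, -0.1379), radius l
subtract pairs → two planes through P
plane₁₂: -1.0500x+0.6062y+0.0000z = 0.0000
det = 1.1171;  x = 0.0119+-0.1497z,  y = 0.0205+-0.2592z
quadratic in z: (1.0896)z²+(0.0906)z+(-0.0877)=0, √Δ=0.6250 → z ∈ {-0.3284, 0.2452}; z = -0.3284 (taking z<0)
x = 0.0610, y = 0.1057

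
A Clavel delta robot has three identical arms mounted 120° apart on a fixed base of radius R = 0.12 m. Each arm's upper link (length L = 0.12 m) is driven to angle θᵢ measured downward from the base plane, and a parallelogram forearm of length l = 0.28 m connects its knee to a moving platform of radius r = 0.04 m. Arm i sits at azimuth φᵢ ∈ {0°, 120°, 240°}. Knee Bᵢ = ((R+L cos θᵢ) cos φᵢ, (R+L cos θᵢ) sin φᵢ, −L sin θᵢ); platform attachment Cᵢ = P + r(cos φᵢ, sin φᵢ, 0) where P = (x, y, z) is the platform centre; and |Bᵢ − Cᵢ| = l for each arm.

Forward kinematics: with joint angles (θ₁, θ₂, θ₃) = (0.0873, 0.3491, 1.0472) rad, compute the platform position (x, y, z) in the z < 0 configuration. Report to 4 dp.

(0.0696, 0.0749, -0.2469)

S1 = (0.1995·cos0.0°, 0.1995·sin0.0°, -0.0105) = (0.1995, 0.0000, -0.0105)
φ2=120.0°: virtual centre (-0.0964, 0.1669, -0.0410), radius l
φ3=240.0°: virtual centre (-0.0700, -0.1212, -0.1039), radius l
|S₂|²−|S₁|² = -0.0011;  |S₃|²−|S₁|² = -0.0095
[-0.5918 0.3339 -0.0612]·P = -0.0011;  [-0.5391 -0.2425 -0.1869]·P = -0.0095
Cramer: x(z) = 0.0106-0.2388z;  y(z) = 0.0156-0.2400z
into |P−S₁|² = l²: 1.1146z² + 0.1036z + -0.0424 = 0;  Δ = 0.1996;  z = -0.2469 or 0.1539 → z<0 root = -0.2469
x = 0.0696, y = 0.0749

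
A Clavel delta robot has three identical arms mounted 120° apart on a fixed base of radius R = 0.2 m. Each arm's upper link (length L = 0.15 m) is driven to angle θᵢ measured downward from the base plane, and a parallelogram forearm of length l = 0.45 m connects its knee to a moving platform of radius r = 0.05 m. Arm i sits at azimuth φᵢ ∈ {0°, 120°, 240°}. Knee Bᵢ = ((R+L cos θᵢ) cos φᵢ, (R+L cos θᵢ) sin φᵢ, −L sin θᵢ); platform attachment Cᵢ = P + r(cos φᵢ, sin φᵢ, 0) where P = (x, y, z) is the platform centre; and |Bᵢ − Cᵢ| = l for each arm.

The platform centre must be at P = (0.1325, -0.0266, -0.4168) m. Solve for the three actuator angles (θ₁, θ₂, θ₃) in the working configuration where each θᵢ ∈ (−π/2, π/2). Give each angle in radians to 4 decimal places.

φ1=0.0° → target in arm frame (0.1325, -0.0266)
  A cos θ + B sin θ = C:  0.0175·cos θ + -0.4168·sin θ = 0.0175
  γ=atan2(-0.4168,0.0175)=-1.5288;  ψ=arccos(0.0421)=1.5287;  θ1=γ+ψ≈-0.0001
rotate P by −φ2: (-0.0893, -0.1014, -0.4168)
  A cos θ + B sin θ = C:  0.2393·cos θ + -0.4168·sin θ = -0.2042
  γ=atan2(-0.4168,0.2393)=-1.0496;  ψ=arccos(-0.4250)=2.0097;  θ2=γ+ψ≈0.9601
φ3=240.0° → target in arm frame (-0.0432, 0.1280)
  A cos θ + B sin θ = C:  0.1932·cos θ + -0.4168·sin θ = -0.1582
  θ3 = atan2(B,A) + arccos(C/0.4594) = 0.7856

θ₁ = -0.0001, θ₂ = 0.9601, θ₃ = 0.7856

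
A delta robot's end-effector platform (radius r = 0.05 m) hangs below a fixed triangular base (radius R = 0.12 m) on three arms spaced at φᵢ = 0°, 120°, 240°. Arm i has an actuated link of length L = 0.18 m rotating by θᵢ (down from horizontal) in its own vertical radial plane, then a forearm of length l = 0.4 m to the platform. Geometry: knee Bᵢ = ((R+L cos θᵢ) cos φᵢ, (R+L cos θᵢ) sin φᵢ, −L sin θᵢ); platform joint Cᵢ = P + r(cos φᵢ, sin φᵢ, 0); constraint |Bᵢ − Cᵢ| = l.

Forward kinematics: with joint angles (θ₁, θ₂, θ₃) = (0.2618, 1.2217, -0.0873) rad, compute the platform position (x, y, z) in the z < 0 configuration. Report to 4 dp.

O1 = (0.2439·cos0.0°, 0.2439·sin0.0°, -0.0466) = (0.2439, 0.0000, -0.0466)
O2 = (0.1316·cos120.0°, 0.1316·sin120.0°, -0.1691) = (-0.0658, 0.1139, -0.1691)
O3 = (0.2493·cos240.0°, 0.2493·sin240.0°, 0.0157) = (-0.1247, -0.2159, 0.0157)
subtract pairs → two planes through P
linear system: -0.6193x+0.2279y = -0.0157−-0.2451z; -0.7370x+-0.4318y = 0.0008−0.1246z
det = 0.4354;  x = 0.0152+-0.1779z,  y = -0.0277+0.5921z
quadratic in z: (1.3822)z²+(0.1417)z+(-0.1048)=0, √Δ=0.7742 → z ∈ {-0.3313, 0.2288}; z = -0.3313 (taking z<0)
x = 0.0741, y = -0.2239

(0.0741, -0.2239, -0.3313)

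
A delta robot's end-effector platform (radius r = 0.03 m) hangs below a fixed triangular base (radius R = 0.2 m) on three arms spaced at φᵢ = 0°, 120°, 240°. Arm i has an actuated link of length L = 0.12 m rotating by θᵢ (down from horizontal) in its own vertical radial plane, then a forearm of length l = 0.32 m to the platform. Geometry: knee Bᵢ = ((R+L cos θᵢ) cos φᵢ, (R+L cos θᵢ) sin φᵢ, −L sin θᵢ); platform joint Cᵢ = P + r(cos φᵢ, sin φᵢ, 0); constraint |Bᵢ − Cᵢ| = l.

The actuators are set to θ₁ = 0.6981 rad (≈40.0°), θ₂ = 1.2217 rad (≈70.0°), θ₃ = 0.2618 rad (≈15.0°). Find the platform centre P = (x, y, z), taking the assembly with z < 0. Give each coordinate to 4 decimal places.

φ1=0.0°: virtual centre (0.2619, 0.0000, -0.0771), radius l
O2 = (0.2110·cos120.0°, 0.2110·sin120.0°, -0.1128) = (-0.1055, 0.1828, -0.1128)
φ3=240.0°: virtual centre (-0.1430, -0.2476, -0.0311), radius l
eliminate P² terms by subtracting sphere 1 from 2 and 3
linear system: -0.7349x+0.3655y = -0.0173−-0.0713z; -0.8098x+-0.4952y = 0.0082−0.0921z
Cramer: x(z) = 0.0085-0.0024z;  y(z) = -0.0303+0.1901z
sphere 1 gives Az²+Bz+C=0 with A=1.0361, B=0.1440, C=-0.0313;  B²−4AC=0.1504;  roots -0.2566, 0.1177;  negative root z = -0.2566
x = 0.0091, y = -0.0791

(0.0091, -0.0791, -0.2566)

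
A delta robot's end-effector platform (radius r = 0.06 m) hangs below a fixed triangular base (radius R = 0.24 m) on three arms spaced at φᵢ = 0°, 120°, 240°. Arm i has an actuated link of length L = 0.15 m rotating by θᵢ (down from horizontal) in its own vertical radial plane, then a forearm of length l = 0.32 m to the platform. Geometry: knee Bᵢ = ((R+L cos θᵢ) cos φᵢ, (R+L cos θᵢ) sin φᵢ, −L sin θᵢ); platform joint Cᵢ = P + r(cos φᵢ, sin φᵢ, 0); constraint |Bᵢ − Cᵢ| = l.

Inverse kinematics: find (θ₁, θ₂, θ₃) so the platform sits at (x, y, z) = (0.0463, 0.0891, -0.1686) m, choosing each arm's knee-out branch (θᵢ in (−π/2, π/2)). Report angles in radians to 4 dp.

θ₁ = 0.2617, θ₂ = 0.1746, θ₃ = 1.3093

arm 1 (φ=0.0°): x'=0.0463, y'=0.0891
  e−x'=0.1337;  (l²−L²−(e−x')²−y'²−z²)/2L = 0.0855
  γ=atan2(-0.1686,0.1337)=-0.9003;  ψ=arccos(0.3975)=1.1620;  θ1=γ+ψ≈0.2617
arm 2 (φ=120.0°): x'=0.0540, y'=-0.0846
  A=0.1260, B=-0.1686, C=(l²−L²−A²−y'²−z²)/(2L)=0.0948
  √(A²+B²)=0.2105;  θ2 = -0.9291+1.1036 ≈ 0.1746
φ3=240.0° → target in arm frame (-0.1003, -0.0045)
  A=0.2803, B=-0.1686, C=(l²−L²−A²−y'²−z²)/(2L)=-0.0904
  θ3 = atan2(B,A) + arccos(C/0.3271) = 1.3093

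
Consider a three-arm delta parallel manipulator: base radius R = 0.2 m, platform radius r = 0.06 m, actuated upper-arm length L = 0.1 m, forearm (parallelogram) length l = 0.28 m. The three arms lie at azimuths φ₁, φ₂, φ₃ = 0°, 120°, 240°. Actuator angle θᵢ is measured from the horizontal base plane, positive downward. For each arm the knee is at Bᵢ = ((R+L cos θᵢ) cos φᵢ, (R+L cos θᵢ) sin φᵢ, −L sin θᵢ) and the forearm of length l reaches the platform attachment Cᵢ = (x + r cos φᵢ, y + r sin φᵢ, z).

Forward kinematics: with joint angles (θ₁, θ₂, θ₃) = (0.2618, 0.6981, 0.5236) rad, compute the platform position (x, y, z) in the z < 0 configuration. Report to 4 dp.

(0.0250, -0.0117, -0.2089)

arm 1 at φ=0.0°: ρ1 = 0.2366;  O1 = (0.2366, 0.0000, -0.0259)
arm 2 at φ=120.0°: ρ2 = 0.2166;  O2 = (-0.1083, 0.1876, -0.0643)
O3 = (0.2266·cos240.0°, 0.2266·sin240.0°, -0.0500) = (-0.1133, -0.1962, -0.0500)
|O₂|²−|O₁|² = -0.0056;  |O₃|²−|O₁|² = -0.0028
plane₁₂: -0.6898x+0.3752y+-0.0768z = -0.0056
det = 0.5333;  x = 0.0061+-0.0905z,  y = -0.0037+0.0384z
into |P−O₁|² = l²: 1.0097z² + 0.0932z + -0.0246 = 0;  Δ = 0.1080;  z = -0.2089 or 0.1166 → z<0 root = -0.2089
x = 0.0250, y = -0.0117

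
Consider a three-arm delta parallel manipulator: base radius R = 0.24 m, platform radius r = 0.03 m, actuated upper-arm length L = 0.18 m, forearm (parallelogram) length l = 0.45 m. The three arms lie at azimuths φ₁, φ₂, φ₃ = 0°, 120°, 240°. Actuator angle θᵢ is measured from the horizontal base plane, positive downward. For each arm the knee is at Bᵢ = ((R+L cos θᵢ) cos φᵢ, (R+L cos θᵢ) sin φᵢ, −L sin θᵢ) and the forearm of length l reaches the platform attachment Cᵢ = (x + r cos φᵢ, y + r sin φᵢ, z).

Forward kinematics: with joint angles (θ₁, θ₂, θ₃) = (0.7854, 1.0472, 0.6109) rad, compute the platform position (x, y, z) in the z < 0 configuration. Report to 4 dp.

S1 = (0.3373·cos0.0°, 0.3373·sin0.0°, -0.1273) = (0.3373, 0.0000, -0.1273)
S2 = (0.3000·cos120.0°, 0.3000·sin120.0°, -0.1559) = (-0.1500, 0.2598, -0.1559)
S3 = (0.3574·cos240.0°, 0.3574·sin240.0°, -0.1032) = (-0.1787, -0.3096, -0.1032)
eliminate P² terms by subtracting sphere 1 from 2 and 3
linear system: -0.9746x+0.5196y = -0.0157−-0.0572z; -1.0320x+-0.6191y = 0.0085−0.0481z
det = 1.1396;  x = 0.0046+-0.0092z,  y = -0.0214+0.0929z
into |P−S₁|² = l²: 1.0087z² + 0.2567z + -0.0752 = 0;  Δ = 0.3693;  z = -0.4284 or 0.1740 → z<0 root = -0.4284
x = 0.0086, y = -0.0612

(0.0086, -0.0612, -0.4284)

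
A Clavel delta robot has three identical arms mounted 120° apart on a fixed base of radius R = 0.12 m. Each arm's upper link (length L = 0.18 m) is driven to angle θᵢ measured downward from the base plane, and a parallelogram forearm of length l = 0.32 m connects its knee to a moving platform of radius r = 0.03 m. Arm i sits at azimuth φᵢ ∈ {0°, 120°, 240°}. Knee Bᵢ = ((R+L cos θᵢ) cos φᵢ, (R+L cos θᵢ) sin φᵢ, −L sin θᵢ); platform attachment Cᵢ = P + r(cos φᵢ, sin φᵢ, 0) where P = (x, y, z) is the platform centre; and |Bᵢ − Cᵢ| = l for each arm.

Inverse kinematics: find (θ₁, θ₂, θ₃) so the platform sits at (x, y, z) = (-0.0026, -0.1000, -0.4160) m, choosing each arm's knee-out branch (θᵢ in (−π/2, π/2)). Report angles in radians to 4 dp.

rotate P by −φ1: (-0.0026, -0.1000, -0.4160)
  A cos θ + B sin θ = C:  0.0926·cos θ + -0.4160·sin θ = -0.3379
  θ1 = atan2(B,A) + arccos(C/0.4262) = 1.1344
φ2=120.0° → target in arm frame (-0.0853, 0.0523)
  A=0.1753, B=-0.4160, C=(l²−L²−A²−y'²−z²)/(2L)=-0.3792
  θ2 = atan2(B,A) + arccos(C/0.4514) = 1.3962
rotate P by −φ3: (0.0879, 0.0477, -0.4160)
  e−x'=0.0021;  (l²−L²−(e−x')²−y'²−z²)/2L = -0.2926
  θ3 = atan2(B,A) + arccos(C/0.4160) = 0.7852

θ₁ = 1.1344, θ₂ = 1.3962, θ₃ = 0.7852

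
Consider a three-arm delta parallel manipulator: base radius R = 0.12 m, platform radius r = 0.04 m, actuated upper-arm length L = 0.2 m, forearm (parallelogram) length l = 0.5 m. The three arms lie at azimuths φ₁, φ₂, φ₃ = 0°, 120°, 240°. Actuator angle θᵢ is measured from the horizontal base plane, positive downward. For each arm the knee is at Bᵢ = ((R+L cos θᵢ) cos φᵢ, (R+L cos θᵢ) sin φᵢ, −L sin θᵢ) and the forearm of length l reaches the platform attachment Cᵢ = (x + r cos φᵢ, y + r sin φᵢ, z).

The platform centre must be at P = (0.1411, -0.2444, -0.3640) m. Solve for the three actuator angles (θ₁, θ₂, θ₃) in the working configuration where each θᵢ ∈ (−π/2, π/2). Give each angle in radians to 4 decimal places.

φ1=0.0° → target in arm frame (0.1411, -0.2444)
  e−x'=-0.0611;  (l²−L²−(e−x')²−y'²−z²)/2L = 0.0351
  γ=atan2(-0.3640,-0.0611)=-1.7371;  ψ=arccos(0.0951)=1.4756;  θ1=γ+ψ≈-0.2615
arm 2 (φ=120.0°): x'=-0.2822, y'=0.0000
  A cos θ + B sin θ = C:  0.3622·cos θ + -0.3640·sin θ = -0.1342
  √(A²+B²)=0.5135;  θ2 = -0.7879+1.8353 ≈ 1.0474
arm 3 (φ=240.0°): x'=0.1411, y'=0.2444
  A cos θ + B sin θ = C:  -0.0611·cos θ + -0.3640·sin θ = 0.0351
  √(A²+B²)=0.3691;  θ3 = -1.7371+1.4756 ≈ -0.2616

θ₁ = -0.2615, θ₂ = 1.0474, θ₃ = -0.2616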